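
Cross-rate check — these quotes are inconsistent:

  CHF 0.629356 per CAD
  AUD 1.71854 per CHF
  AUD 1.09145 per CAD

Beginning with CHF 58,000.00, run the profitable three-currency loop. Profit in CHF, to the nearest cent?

Profitable loop is CHF → CAD → AUD → CHF:
CHF 58,000.00 ÷ 0.629356 = CAD 92,157.70
CAD 92,157.70 × 1.09145 = AUD 100,585.52
AUD 100,585.52 ÷ 1.71854 = CHF 58,529.64
Profit = CHF 58,529.64 − CHF 58,000.00

Profit: CHF 529.64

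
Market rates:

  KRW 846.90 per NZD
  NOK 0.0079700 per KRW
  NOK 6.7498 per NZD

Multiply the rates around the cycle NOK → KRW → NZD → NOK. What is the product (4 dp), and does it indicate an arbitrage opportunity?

Around NOK → KRW → NZD → NOK: 1 ÷ 0.0079700 ÷ 846.90 × 6.7498 = 1.000001
Product ≈ 1 (deviation 0.000%, within rounding noise).

1.0000 (no arbitrage)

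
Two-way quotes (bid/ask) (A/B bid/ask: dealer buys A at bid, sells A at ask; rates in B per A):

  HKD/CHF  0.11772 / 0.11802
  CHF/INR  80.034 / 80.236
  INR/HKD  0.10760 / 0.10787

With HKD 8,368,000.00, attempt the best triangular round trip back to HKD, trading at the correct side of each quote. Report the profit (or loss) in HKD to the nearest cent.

Net profit: HKD 115,180.72

Best loop HKD → CHF → INR → HKD:
HKD 8,368,000.00 × 0.11772 (sell HKD at bid) = CHF 985,080.96
CHF 985,080.96 × 80.034 (sell CHF at bid) = INR 78,839,969.55
INR 78,839,969.55 × 0.10760 (sell INR at bid) = HKD 8,483,180.72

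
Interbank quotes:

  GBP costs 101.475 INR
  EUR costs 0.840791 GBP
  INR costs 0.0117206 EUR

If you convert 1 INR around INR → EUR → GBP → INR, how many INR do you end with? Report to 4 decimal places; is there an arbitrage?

1.0000 (no arbitrage)

Around INR → EUR → GBP → INR: 1 × 0.0117206 × 0.840791 × 101.475 = 0.999993
Product ≈ 1 (deviation 0.001%, within rounding noise).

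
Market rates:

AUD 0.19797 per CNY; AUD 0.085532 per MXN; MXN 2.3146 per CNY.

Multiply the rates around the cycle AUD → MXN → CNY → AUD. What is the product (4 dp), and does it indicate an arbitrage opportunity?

Around AUD → MXN → CNY → AUD: 1 ÷ 0.085532 ÷ 2.3146 × 0.19797 = 0.999988
Product ≈ 1 (deviation 0.001%, within rounding noise).

1.0000 (no arbitrage)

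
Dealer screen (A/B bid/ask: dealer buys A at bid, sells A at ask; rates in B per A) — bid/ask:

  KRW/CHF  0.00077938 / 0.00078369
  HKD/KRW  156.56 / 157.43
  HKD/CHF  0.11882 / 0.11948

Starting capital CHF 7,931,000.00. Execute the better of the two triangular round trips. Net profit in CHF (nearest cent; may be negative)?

Best loop CHF → HKD → KRW → CHF:
CHF 7,931,000.00 ÷ 0.11948 (buy HKD at ask) = HKD 66,379,310.34
HKD 66,379,310.34 × 156.56 (sell HKD at bid) = KRW 10,392,344,828
KRW 10,392,344,828 × 0.00077938 (sell KRW at bid) = CHF 8,099,585.71

Net profit: CHF 168,585.71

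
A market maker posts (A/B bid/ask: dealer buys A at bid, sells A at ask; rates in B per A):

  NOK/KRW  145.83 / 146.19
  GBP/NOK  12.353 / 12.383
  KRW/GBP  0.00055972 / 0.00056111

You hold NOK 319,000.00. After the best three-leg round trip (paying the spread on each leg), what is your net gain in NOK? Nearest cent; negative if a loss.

Best loop NOK → KRW → GBP → NOK:
NOK 319,000.00 × 145.83 (sell NOK at bid) = KRW 46,519,770
KRW 46,519,770 × 0.00055972 (sell KRW at bid) = GBP 26,038.05
GBP 26,038.05 × 12.353 (sell GBP at bid) = NOK 321,647.98

Net profit: NOK 2,647.98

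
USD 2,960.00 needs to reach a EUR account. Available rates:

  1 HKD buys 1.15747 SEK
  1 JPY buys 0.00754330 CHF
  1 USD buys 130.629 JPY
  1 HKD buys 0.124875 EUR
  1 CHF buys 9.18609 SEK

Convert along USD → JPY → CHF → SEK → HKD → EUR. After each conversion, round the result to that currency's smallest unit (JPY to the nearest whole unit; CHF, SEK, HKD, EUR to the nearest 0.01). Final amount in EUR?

EUR 2,890.61

USD 2,960.00 × 130.629 = JPY 386,662
JPY 386,662 × 0.00754330 = CHF 2,916.71
CHF 2,916.71 × 9.18609 = SEK 26,793.16
SEK 26,793.16 ÷ 1.15747 = HKD 23,148.04
HKD 23,148.04 × 0.124875 = EUR 2,890.61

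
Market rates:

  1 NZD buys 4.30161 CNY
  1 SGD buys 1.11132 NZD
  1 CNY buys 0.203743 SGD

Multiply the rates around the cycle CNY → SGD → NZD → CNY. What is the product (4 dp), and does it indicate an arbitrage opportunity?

Around CNY → SGD → NZD → CNY: 1 × 0.203743 × 1.11132 × 4.30161 = 0.973986
Product < 1; profitable direction is CNY → NZD → SGD → CNY.

0.9740 (arbitrage exists)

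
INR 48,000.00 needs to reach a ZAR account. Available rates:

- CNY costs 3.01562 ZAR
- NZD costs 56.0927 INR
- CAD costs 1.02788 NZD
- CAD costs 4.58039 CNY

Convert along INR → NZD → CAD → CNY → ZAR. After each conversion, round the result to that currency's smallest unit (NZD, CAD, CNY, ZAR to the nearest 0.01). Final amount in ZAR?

INR 48,000.00 ÷ 56.0927 = NZD 855.73
NZD 855.73 ÷ 1.02788 = CAD 832.52
CAD 832.52 × 4.58039 = CNY 3,813.27
CNY 3,813.27 × 3.01562 = ZAR 11,499.37

ZAR 11,499.37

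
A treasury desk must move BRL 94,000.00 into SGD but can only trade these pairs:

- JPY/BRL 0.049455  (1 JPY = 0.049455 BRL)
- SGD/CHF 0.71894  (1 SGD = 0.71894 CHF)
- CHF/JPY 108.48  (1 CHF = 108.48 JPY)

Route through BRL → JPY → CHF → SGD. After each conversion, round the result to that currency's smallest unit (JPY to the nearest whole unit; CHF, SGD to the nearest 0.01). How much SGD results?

SGD 24,371.12

BRL 94,000.00 ÷ 0.049455 = JPY 1,900,718
JPY 1,900,718 ÷ 108.48 = CHF 17,521.37
CHF 17,521.37 ÷ 0.71894 = SGD 24,371.12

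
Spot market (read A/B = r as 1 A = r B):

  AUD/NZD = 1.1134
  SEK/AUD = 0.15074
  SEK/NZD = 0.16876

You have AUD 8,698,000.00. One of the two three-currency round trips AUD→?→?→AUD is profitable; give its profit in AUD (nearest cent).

Profit: AUD 47,994.34

Profitable loop is AUD → SEK → NZD → AUD:
AUD 8,698,000.00 ÷ 0.15074 = SEK 57,702,003.45
SEK 57,702,003.45 × 0.16876 = NZD 9,737,790.10
NZD 9,737,790.10 ÷ 1.1134 = AUD 8,745,994.34
Profit = AUD 8,745,994.34 − AUD 8,698,000.00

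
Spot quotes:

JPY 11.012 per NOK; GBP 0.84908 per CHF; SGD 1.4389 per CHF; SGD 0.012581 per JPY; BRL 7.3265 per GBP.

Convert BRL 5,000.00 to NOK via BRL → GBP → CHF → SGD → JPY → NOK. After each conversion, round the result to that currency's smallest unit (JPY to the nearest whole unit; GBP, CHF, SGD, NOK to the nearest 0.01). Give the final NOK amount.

NOK 8,347.80

BRL 5,000.00 ÷ 7.3265 = GBP 682.45
GBP 682.45 ÷ 0.84908 = CHF 803.75
CHF 803.75 × 1.4389 = SGD 1,156.52
SGD 1,156.52 ÷ 0.012581 = JPY 91,926
JPY 91,926 ÷ 11.012 = NOK 8,347.80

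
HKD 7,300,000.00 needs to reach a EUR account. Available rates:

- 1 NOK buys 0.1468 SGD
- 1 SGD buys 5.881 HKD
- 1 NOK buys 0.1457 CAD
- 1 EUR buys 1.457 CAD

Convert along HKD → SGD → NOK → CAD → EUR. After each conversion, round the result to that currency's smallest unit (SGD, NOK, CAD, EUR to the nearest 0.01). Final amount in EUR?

EUR 845,562.33

HKD 7,300,000.00 ÷ 5.881 = SGD 1,241,285.50
SGD 1,241,285.50 ÷ 0.1468 = NOK 8,455,623.30
NOK 8,455,623.30 × 0.1457 = CAD 1,231,984.31
CAD 1,231,984.31 ÷ 1.457 = EUR 845,562.33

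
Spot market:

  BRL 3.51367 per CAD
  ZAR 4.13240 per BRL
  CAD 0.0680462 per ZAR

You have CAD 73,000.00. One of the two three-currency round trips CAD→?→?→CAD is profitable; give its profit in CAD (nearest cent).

Profitable loop is CAD → ZAR → BRL → CAD:
CAD 73,000.00 ÷ 0.0680462 = ZAR 1,072,800.54
ZAR 1,072,800.54 ÷ 4.13240 = BRL 259,607.14
BRL 259,607.14 ÷ 3.51367 = CAD 73,884.89
Profit = CAD 73,884.89 − CAD 73,000.00

Profit: CAD 884.89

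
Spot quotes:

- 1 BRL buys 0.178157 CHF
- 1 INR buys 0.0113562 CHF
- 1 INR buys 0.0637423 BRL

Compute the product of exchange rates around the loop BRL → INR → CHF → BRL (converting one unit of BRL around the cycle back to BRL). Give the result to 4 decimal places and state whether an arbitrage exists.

Around BRL → INR → CHF → BRL: 1 ÷ 0.0637423 × 0.0113562 ÷ 0.178157 = 1.000006
Product ≈ 1 (deviation 0.001%, within rounding noise).

1.0000 (no arbitrage)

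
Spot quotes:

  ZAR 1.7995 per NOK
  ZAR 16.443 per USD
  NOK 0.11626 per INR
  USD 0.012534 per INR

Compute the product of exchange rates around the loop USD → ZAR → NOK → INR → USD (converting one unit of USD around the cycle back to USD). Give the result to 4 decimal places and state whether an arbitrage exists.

Around USD → ZAR → NOK → INR → USD: 1 × 16.443 ÷ 1.7995 ÷ 0.11626 × 0.012534 = 0.985119
Product < 1; profitable direction is USD → INR → NOK → ZAR → USD.

0.9851 (arbitrage exists)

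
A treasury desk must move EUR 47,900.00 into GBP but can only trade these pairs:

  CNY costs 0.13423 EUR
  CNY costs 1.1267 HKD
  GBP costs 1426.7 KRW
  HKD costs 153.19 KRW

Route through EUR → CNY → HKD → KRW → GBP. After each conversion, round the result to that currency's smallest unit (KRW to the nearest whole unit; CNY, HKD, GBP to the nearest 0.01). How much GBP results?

GBP 43,170.99

EUR 47,900.00 ÷ 0.13423 = CNY 356,850.18
CNY 356,850.18 × 1.1267 = HKD 402,063.10
HKD 402,063.10 × 153.19 = KRW 61,592,046
KRW 61,592,046 ÷ 1426.7 = GBP 43,170.99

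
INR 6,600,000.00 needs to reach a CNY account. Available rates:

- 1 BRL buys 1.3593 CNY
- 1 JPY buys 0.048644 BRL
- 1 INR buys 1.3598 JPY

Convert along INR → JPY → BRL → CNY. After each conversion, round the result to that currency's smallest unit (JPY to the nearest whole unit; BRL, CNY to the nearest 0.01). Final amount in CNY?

INR 6,600,000.00 × 1.3598 = JPY 8,974,680
JPY 8,974,680 × 0.048644 = BRL 436,564.33
BRL 436,564.33 × 1.3593 = CNY 593,421.89

CNY 593,421.89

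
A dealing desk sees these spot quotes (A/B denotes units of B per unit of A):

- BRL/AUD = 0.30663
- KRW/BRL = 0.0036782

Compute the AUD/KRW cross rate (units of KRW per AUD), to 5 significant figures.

AUD/KRW = 886.65

1 AUD ÷ 0.30663 = 3.26126 BRL
3.26126 BRL ÷ 0.0036782 = 886.646 KRW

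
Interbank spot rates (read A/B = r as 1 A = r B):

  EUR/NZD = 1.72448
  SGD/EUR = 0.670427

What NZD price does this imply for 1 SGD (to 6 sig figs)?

SGD/NZD = 1.15614

1 SGD × 0.670427 = 0.670427 EUR
0.670427 EUR × 1.72448 = 1.15614 NZD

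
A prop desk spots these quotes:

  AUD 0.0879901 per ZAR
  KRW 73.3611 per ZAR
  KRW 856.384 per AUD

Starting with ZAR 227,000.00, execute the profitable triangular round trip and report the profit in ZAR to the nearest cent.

Profit: ZAR 6,164.47

Profitable loop is ZAR → AUD → KRW → ZAR:
ZAR 227,000.00 × 0.0879901 = AUD 19,973.75
AUD 19,973.75 × 856.384 = KRW 17,105,202
KRW 17,105,202 ÷ 73.3611 = ZAR 233,164.47
Profit = ZAR 233,164.47 − ZAR 227,000.00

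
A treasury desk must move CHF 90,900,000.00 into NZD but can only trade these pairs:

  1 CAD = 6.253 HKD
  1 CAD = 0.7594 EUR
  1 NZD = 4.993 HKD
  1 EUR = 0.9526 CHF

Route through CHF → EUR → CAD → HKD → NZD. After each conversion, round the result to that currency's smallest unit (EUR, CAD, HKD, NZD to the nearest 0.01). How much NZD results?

NZD 157,365,518.09

CHF 90,900,000.00 ÷ 0.9526 = EUR 95,423,052.70
EUR 95,423,052.70 ÷ 0.7594 = CAD 125,655,850.28
CAD 125,655,850.28 × 6.253 = HKD 785,726,031.80
HKD 785,726,031.80 ÷ 4.993 = NZD 157,365,518.09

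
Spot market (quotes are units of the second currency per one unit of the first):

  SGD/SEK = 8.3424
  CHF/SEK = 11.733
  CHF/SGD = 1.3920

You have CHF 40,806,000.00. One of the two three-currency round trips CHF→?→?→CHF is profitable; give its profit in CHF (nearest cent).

Profitable loop is CHF → SEK → SGD → CHF:
CHF 40,806,000.00 × 11.733 = SEK 478,776,798.00
SEK 478,776,798.00 ÷ 8.3424 = SGD 57,390,774.60
SGD 57,390,774.60 ÷ 1.3920 = CHF 41,229,004.74
Profit = CHF 41,229,004.74 − CHF 40,806,000.00

Profit: CHF 423,004.74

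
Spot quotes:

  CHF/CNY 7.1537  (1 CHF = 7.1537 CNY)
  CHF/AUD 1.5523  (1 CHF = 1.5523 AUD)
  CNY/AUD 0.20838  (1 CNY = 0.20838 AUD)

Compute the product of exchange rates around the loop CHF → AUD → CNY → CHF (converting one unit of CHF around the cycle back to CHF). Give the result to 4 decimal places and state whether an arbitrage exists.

1.0413 (arbitrage exists)

Around CHF → AUD → CNY → CHF: 1 × 1.5523 ÷ 0.20838 ÷ 7.1537 = 1.041331
Product > 1; profitable direction is CHF → AUD → CNY → CHF.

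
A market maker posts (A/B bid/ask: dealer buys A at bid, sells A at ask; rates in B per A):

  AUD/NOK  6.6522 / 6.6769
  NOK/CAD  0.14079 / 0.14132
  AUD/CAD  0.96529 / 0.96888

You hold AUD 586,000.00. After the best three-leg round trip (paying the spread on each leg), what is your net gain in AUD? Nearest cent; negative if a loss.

Best loop AUD → CAD → NOK → AUD:
AUD 586,000.00 × 0.96529 (sell AUD at bid) = CAD 565,659.94
CAD 565,659.94 ÷ 0.14132 (buy NOK at ask) = NOK 4,002,688.51
NOK 4,002,688.51 ÷ 6.6769 (buy AUD at ask) = AUD 599,483.07

Net profit: AUD 13,483.07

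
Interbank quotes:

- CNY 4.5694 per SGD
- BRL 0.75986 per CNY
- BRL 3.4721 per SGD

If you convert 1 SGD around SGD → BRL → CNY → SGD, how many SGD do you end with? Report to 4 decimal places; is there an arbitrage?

1.0000 (no arbitrage)

Around SGD → BRL → CNY → SGD: 1 × 3.4721 ÷ 0.75986 ÷ 4.5694 = 0.999999
Product ≈ 1 (deviation 0.000%, within rounding noise).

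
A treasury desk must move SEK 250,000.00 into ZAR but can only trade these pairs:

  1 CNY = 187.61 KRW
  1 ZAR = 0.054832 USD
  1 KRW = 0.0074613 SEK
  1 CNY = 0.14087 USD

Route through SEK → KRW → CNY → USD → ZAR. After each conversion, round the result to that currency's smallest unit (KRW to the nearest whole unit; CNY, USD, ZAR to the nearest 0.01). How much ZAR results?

ZAR 458,832.25

SEK 250,000.00 ÷ 0.0074613 = KRW 33,506,225
KRW 33,506,225 ÷ 187.61 = CNY 178,595.09
CNY 178,595.09 × 0.14087 = USD 25,158.69
USD 25,158.69 ÷ 0.054832 = ZAR 458,832.25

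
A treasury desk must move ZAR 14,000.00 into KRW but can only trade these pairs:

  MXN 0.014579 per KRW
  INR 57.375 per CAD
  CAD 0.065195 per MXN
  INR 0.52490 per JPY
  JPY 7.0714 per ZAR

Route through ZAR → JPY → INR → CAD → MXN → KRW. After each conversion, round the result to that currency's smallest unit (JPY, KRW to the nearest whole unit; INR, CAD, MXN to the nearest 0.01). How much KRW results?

KRW 952,899

ZAR 14,000.00 × 7.0714 = JPY 99,000
JPY 99,000 × 0.52490 = INR 51,965.10
INR 51,965.10 ÷ 57.375 = CAD 905.71
CAD 905.71 ÷ 0.065195 = MXN 13,892.32
MXN 13,892.32 ÷ 0.014579 = KRW 952,899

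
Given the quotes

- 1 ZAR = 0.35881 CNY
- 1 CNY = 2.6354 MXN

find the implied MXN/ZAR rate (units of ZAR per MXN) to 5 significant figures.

MXN/ZAR = 1.0575

1 MXN ÷ 2.6354 = 0.379449 CNY
0.379449 CNY ÷ 0.35881 = 1.05752 ZAR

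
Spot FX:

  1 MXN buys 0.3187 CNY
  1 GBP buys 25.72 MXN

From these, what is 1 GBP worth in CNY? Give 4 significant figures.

1 GBP × 25.72 = 25.72 MXN
25.72 MXN × 0.3187 = 8.19696 CNY

GBP/CNY = 8.197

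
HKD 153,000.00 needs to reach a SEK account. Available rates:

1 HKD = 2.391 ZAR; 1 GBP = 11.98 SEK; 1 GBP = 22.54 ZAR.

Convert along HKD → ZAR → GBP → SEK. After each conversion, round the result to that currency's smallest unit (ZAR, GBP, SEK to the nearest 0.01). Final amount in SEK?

SEK 194,434.80

HKD 153,000.00 × 2.391 = ZAR 365,823.00
ZAR 365,823.00 ÷ 22.54 = GBP 16,229.95
GBP 16,229.95 × 11.98 = SEK 194,434.80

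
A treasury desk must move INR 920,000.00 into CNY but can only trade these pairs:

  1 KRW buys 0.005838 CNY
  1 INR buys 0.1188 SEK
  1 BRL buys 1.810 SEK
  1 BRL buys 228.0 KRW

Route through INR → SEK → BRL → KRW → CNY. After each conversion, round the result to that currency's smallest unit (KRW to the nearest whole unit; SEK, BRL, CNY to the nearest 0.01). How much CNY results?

INR 920,000.00 × 0.1188 = SEK 109,296.00
SEK 109,296.00 ÷ 1.810 = BRL 60,384.53
BRL 60,384.53 × 228.0 = KRW 13,767,673
KRW 13,767,673 × 0.005838 = CNY 80,375.67

CNY 80,375.67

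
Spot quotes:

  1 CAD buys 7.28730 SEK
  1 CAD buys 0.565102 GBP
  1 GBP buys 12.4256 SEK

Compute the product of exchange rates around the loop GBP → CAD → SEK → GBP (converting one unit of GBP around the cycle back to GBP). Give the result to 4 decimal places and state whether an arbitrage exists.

1.0378 (arbitrage exists)

Around GBP → CAD → SEK → GBP: 1 ÷ 0.565102 × 7.28730 ÷ 12.4256 = 1.037821
Product > 1; profitable direction is GBP → CAD → SEK → GBP.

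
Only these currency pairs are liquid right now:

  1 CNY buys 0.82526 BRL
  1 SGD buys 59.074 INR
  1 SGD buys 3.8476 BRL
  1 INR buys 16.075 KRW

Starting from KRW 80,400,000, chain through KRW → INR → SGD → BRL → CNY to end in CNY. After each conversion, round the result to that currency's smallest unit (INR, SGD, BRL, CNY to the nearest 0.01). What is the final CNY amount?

KRW 80,400,000 ÷ 16.075 = INR 5,001,555.21
INR 5,001,555.21 ÷ 59.074 = SGD 84,665.93
SGD 84,665.93 × 3.8476 = BRL 325,760.63
BRL 325,760.63 ÷ 0.82526 = CNY 394,736.97

CNY 394,736.97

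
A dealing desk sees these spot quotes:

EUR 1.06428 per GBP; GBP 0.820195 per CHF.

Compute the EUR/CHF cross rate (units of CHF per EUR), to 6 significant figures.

1 EUR ÷ 1.06428 = 0.939602 GBP
0.939602 GBP ÷ 0.820195 = 1.14558 CHF

EUR/CHF = 1.14558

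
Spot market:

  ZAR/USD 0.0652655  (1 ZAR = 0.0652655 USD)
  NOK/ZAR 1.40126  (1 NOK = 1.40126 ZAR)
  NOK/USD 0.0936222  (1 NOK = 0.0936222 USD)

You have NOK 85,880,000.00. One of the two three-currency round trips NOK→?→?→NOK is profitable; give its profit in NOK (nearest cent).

Profit: NOK 2,036,114.02

Profitable loop is NOK → USD → ZAR → NOK:
NOK 85,880,000.00 × 0.0936222 = USD 8,040,274.54
USD 8,040,274.54 ÷ 0.0652655 = ZAR 123,193,333.94
ZAR 123,193,333.94 ÷ 1.40126 = NOK 87,916,114.02
Profit = NOK 87,916,114.02 − NOK 85,880,000.00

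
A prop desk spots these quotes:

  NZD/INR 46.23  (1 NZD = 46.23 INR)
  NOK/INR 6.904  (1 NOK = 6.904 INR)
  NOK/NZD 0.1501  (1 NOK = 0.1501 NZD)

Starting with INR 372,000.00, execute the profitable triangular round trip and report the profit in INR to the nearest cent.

Profit: INR 1,892.49

Profitable loop is INR → NOK → NZD → INR:
INR 372,000.00 ÷ 6.904 = NOK 53,881.81
NOK 53,881.81 × 0.1501 = NZD 8,087.66
NZD 8,087.66 × 46.23 = INR 373,892.49
Profit = INR 373,892.49 − INR 372,000.00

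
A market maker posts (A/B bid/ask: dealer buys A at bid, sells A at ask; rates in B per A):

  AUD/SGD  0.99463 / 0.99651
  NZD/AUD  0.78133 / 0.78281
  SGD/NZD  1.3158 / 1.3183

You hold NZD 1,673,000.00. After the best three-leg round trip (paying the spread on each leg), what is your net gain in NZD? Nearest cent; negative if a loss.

Net profit: NZD 37,731.60

Best loop NZD → AUD → SGD → NZD:
NZD 1,673,000.00 × 0.78133 (sell NZD at bid) = AUD 1,307,165.09
AUD 1,307,165.09 × 0.99463 (sell AUD at bid) = SGD 1,300,145.61
SGD 1,300,145.61 × 1.3158 (sell SGD at bid) = NZD 1,710,731.60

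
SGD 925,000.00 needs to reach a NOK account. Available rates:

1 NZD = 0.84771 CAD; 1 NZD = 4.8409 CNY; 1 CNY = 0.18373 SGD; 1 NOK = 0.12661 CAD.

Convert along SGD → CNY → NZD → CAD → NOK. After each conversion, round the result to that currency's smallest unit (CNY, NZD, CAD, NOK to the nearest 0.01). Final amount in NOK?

SGD 925,000.00 ÷ 0.18373 = CNY 5,034,561.58
CNY 5,034,561.58 ÷ 4.8409 = NZD 1,040,005.28
NZD 1,040,005.28 × 0.84771 = CAD 881,622.88
CAD 881,622.88 ÷ 0.12661 = NOK 6,963,295.79

NOK 6,963,295.79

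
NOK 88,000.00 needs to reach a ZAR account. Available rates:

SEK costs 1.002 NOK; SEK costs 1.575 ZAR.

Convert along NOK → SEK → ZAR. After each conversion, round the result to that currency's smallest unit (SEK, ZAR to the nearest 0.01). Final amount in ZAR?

NOK 88,000.00 ÷ 1.002 = SEK 87,824.35
SEK 87,824.35 × 1.575 = ZAR 138,323.35

ZAR 138,323.35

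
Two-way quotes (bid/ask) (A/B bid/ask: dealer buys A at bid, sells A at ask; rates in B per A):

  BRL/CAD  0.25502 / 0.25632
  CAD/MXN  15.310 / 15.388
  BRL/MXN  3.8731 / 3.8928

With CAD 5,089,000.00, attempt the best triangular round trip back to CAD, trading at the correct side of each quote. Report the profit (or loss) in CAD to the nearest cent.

Net profit: CAD 15,107.25

Best loop CAD → MXN → BRL → CAD:
CAD 5,089,000.00 × 15.310 (sell CAD at bid) = MXN 77,912,590.00
MXN 77,912,590.00 ÷ 3.8928 (buy BRL at ask) = BRL 20,014,537.09
BRL 20,014,537.09 × 0.25502 (sell BRL at bid) = CAD 5,104,107.25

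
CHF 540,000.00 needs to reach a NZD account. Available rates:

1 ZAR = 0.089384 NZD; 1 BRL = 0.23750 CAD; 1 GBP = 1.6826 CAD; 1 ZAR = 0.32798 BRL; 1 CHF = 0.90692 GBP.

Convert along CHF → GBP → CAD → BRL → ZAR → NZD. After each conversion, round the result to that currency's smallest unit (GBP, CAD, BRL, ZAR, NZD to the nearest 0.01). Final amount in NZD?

CHF 540,000.00 × 0.90692 = GBP 489,736.80
GBP 489,736.80 × 1.6826 = CAD 824,031.14
CAD 824,031.14 ÷ 0.23750 = BRL 3,469,604.80
BRL 3,469,604.80 ÷ 0.32798 = ZAR 10,578,708.46
ZAR 10,578,708.46 × 0.089384 = NZD 945,567.28

NZD 945,567.28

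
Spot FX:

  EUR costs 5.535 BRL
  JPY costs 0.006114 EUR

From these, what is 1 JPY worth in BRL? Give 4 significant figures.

JPY/BRL = 0.03384

1 JPY × 0.006114 = 0.006114 EUR
0.006114 EUR × 5.535 = 0.033841 BRL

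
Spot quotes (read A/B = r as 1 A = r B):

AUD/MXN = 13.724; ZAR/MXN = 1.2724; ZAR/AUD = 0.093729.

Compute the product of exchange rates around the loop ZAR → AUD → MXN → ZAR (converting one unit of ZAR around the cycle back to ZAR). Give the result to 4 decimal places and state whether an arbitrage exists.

Around ZAR → AUD → MXN → ZAR: 1 × 0.093729 × 13.724 ÷ 1.2724 = 1.010953
Product > 1; profitable direction is ZAR → AUD → MXN → ZAR.

1.0110 (arbitrage exists)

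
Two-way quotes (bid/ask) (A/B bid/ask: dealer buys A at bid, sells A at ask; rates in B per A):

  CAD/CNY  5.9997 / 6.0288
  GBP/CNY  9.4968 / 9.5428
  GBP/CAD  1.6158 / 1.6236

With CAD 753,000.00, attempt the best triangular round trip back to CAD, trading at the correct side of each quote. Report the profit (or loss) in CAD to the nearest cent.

Best loop CAD → CNY → GBP → CAD:
CAD 753,000.00 × 5.9997 (sell CAD at bid) = CNY 4,517,774.10
CNY 4,517,774.10 ÷ 9.5428 (buy GBP at ask) = GBP 473,422.28
GBP 473,422.28 × 1.6158 (sell GBP at bid) = CAD 764,955.71

Net profit: CAD 11,955.71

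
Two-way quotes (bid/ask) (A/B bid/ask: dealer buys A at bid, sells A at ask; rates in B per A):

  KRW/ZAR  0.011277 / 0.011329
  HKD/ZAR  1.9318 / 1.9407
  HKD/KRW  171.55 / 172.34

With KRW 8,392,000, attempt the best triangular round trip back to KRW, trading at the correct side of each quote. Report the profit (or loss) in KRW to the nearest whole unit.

Best loop KRW → ZAR → HKD → KRW:
KRW 8,392,000 × 0.011277 (sell KRW at bid) = ZAR 94,636.58
ZAR 94,636.58 ÷ 1.9407 (buy HKD at ask) = HKD 48,764.15
HKD 48,764.15 × 171.55 (sell HKD at bid) = KRW 8,365,490

Net result: KRW -26,510 (no profitable arbitrage after spreads)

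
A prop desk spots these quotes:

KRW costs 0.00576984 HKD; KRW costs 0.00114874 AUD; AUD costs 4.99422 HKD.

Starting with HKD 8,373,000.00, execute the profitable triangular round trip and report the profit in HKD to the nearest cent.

Profitable loop is HKD → AUD → KRW → HKD:
HKD 8,373,000.00 ÷ 4.99422 = AUD 1,676,538.08
AUD 1,676,538.08 ÷ 0.00114874 = KRW 1,459,458,257
KRW 1,459,458,257 × 0.00576984 = HKD 8,420,840.63
Profit = HKD 8,420,840.63 − HKD 8,373,000.00

Profit: HKD 47,840.63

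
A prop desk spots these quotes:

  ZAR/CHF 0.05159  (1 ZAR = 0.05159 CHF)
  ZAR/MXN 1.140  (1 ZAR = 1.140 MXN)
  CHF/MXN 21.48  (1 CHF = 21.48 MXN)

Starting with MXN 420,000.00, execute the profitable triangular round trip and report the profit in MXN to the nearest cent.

Profit: MXN 12,070.22

Profitable loop is MXN → CHF → ZAR → MXN:
MXN 420,000.00 ÷ 21.48 = CHF 19,553.07
CHF 19,553.07 ÷ 0.05159 = ZAR 379,008.97
ZAR 379,008.97 × 1.140 = MXN 432,070.22
Profit = MXN 432,070.22 − MXN 420,000.00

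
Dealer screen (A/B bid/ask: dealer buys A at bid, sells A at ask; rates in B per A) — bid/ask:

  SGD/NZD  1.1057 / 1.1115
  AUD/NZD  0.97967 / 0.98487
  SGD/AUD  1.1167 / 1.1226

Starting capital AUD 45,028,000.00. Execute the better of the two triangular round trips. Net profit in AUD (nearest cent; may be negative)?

Best loop AUD → SGD → NZD → AUD:
AUD 45,028,000.00 ÷ 1.1226 (buy SGD at ask) = SGD 40,110,457.87
SGD 40,110,457.87 × 1.1057 (sell SGD at bid) = NZD 44,350,133.26
NZD 44,350,133.26 ÷ 0.98487 (buy AUD at ask) = AUD 45,031,459.24

Net profit: AUD 3,459.24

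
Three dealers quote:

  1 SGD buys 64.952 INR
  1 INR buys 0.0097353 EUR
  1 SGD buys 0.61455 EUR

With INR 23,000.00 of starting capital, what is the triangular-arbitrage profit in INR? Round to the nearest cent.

Profitable loop is INR → EUR → SGD → INR:
INR 23,000.00 × 0.0097353 = EUR 223.91
EUR 223.91 ÷ 0.61455 = SGD 364.35
SGD 364.35 × 64.952 = INR 23,665.33
Profit = INR 23,665.33 − INR 23,000.00

Profit: INR 665.33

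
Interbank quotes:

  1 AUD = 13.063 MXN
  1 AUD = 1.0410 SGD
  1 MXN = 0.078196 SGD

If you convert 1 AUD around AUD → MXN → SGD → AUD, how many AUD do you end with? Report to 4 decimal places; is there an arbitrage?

Around AUD → MXN → SGD → AUD: 1 × 13.063 × 0.078196 ÷ 1.0410 = 0.981243
Product < 1; profitable direction is AUD → SGD → MXN → AUD.

0.9812 (arbitrage exists)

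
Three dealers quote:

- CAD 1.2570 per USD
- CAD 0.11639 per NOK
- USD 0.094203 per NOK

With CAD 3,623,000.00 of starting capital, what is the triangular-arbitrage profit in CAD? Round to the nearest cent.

Profitable loop is CAD → NOK → USD → CAD:
CAD 3,623,000.00 ÷ 0.11639 = NOK 31,128,103.79
NOK 31,128,103.79 × 0.094203 = USD 2,932,360.76
USD 2,932,360.76 × 1.2570 = CAD 3,685,977.48
Profit = CAD 3,685,977.48 − CAD 3,623,000.00

Profit: CAD 62,977.48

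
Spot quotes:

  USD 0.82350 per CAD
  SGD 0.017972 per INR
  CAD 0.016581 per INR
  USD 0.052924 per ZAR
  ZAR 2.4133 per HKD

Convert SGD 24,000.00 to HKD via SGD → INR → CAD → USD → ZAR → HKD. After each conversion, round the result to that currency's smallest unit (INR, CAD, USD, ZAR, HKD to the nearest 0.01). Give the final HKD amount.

HKD 142,766.11

SGD 24,000.00 ÷ 0.017972 = INR 1,335,410.64
INR 1,335,410.64 × 0.016581 = CAD 22,142.44
CAD 22,142.44 × 0.82350 = USD 18,234.30
USD 18,234.30 ÷ 0.052924 = ZAR 344,537.45
ZAR 344,537.45 ÷ 2.4133 = HKD 142,766.11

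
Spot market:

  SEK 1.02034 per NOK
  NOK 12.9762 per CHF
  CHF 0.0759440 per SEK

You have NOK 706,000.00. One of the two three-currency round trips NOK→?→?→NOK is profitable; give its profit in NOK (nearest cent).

Profit: NOK 3,889.27

Profitable loop is NOK → SEK → CHF → NOK:
NOK 706,000.00 × 1.02034 = SEK 720,360.04
SEK 720,360.04 × 0.0759440 = CHF 54,707.02
CHF 54,707.02 × 12.9762 = NOK 709,889.27
Profit = NOK 709,889.27 − NOK 706,000.00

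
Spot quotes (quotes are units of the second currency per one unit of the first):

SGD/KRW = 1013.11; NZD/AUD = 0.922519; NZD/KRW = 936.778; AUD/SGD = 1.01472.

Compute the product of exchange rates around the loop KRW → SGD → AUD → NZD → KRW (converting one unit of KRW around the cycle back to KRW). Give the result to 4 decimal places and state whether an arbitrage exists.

0.9878 (arbitrage exists)

Around KRW → SGD → AUD → NZD → KRW: 1 ÷ 1013.11 ÷ 1.01472 ÷ 0.922519 × 936.778 = 0.987776
Product < 1; profitable direction is KRW → NZD → AUD → SGD → KRW.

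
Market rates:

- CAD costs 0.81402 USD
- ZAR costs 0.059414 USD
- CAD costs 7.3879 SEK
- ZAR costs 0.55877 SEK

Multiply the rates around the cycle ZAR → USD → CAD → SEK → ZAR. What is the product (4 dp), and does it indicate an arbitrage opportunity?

Around ZAR → USD → CAD → SEK → ZAR: 1 × 0.059414 ÷ 0.81402 × 7.3879 ÷ 0.55877 = 0.965032
Product < 1; profitable direction is ZAR → SEK → CAD → USD → ZAR.

0.9650 (arbitrage exists)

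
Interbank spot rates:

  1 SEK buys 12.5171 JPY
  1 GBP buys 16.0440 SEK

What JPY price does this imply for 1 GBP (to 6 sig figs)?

1 GBP × 16.0440 = 16.044 SEK
16.044 SEK × 12.5171 = 200.824 JPY

GBP/JPY = 200.824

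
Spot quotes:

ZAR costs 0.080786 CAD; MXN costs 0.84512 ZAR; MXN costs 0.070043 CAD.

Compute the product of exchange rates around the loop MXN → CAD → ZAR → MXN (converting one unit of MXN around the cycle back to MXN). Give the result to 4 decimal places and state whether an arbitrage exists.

1.0259 (arbitrage exists)

Around MXN → CAD → ZAR → MXN: 1 × 0.070043 ÷ 0.080786 ÷ 0.84512 = 1.025912
Product > 1; profitable direction is MXN → CAD → ZAR → MXN.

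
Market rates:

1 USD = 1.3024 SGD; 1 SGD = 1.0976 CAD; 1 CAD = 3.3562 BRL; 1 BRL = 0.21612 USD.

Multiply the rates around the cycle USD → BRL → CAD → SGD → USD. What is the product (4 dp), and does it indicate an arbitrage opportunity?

Around USD → BRL → CAD → SGD → USD: 1 ÷ 0.21612 ÷ 3.3562 ÷ 1.0976 ÷ 1.3024 = 0.964426
Product < 1; profitable direction is USD → SGD → CAD → BRL → USD.

0.9644 (arbitrage exists)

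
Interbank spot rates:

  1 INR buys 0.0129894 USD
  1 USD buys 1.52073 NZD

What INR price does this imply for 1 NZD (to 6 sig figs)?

1 NZD ÷ 1.52073 = 0.657579 USD
0.657579 USD ÷ 0.0129894 = 50.6243 INR

NZD/INR = 50.6243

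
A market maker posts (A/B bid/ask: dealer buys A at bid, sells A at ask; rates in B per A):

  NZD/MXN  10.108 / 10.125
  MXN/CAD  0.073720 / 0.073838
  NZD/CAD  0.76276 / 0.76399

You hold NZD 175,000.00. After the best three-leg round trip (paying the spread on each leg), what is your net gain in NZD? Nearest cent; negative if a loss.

Net profit: NZD 3,546.36

Best loop NZD → CAD → MXN → NZD:
NZD 175,000.00 × 0.76276 (sell NZD at bid) = CAD 133,483.00
CAD 133,483.00 ÷ 0.073838 (buy MXN at ask) = MXN 1,807,781.90
MXN 1,807,781.90 ÷ 10.125 (buy NZD at ask) = NZD 178,546.36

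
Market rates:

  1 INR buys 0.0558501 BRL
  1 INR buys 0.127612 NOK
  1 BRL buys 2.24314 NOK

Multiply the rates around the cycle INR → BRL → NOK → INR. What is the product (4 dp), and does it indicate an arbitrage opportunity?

0.9817 (arbitrage exists)

Around INR → BRL → NOK → INR: 1 × 0.0558501 × 2.24314 ÷ 0.127612 = 0.981723
Product < 1; profitable direction is INR → NOK → BRL → INR.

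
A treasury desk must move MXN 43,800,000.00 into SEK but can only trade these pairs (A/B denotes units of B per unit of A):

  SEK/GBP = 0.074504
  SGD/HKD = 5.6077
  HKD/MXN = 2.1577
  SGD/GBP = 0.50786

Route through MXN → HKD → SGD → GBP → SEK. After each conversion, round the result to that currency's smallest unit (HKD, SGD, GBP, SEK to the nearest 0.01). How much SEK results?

MXN 43,800,000.00 ÷ 2.1577 = HKD 20,299,392.87
HKD 20,299,392.87 ÷ 5.6077 = SGD 3,619,914.20
SGD 3,619,914.20 × 0.50786 = GBP 1,838,409.63
GBP 1,838,409.63 ÷ 0.074504 = SEK 24,675,314.48

SEK 24,675,314.48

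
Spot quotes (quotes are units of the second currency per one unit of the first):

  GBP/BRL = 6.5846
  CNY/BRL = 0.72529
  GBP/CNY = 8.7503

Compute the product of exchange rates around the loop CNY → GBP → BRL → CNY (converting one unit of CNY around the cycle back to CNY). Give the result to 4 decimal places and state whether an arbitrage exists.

Around CNY → GBP → BRL → CNY: 1 ÷ 8.7503 × 6.5846 ÷ 0.72529 = 1.037516
Product > 1; profitable direction is CNY → GBP → BRL → CNY.

1.0375 (arbitrage exists)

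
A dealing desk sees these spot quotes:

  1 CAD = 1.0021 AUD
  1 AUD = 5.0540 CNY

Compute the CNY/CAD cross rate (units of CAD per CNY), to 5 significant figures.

CNY/CAD = 0.19745

1 CNY ÷ 5.0540 = 0.197863 AUD
0.197863 AUD ÷ 1.0021 = 0.197448 CAD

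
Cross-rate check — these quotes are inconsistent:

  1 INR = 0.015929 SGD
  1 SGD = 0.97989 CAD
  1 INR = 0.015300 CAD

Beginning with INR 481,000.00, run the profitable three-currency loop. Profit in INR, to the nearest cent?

Profit: INR 9,703.87

Profitable loop is INR → SGD → CAD → INR:
INR 481,000.00 × 0.015929 = SGD 7,661.85
SGD 7,661.85 × 0.97989 = CAD 7,507.77
CAD 7,507.77 ÷ 0.015300 = INR 490,703.87
Profit = INR 490,703.87 − INR 481,000.00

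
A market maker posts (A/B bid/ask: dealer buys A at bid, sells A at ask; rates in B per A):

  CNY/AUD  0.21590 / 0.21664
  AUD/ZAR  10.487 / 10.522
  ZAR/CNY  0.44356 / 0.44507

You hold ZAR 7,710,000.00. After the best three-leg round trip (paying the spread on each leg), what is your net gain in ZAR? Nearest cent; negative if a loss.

Best loop ZAR → CNY → AUD → ZAR:
ZAR 7,710,000.00 × 0.44356 (sell ZAR at bid) = CNY 3,419,847.60
CNY 3,419,847.60 × 0.21590 (sell CNY at bid) = AUD 738,345.10
AUD 738,345.10 × 10.487 (sell AUD at bid) = ZAR 7,743,025.03

Net profit: ZAR 33,025.03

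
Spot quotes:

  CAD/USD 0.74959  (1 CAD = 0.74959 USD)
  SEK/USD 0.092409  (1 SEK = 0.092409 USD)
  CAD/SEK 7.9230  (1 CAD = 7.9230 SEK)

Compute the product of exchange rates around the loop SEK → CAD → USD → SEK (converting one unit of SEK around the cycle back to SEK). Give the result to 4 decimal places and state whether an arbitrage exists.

1.0238 (arbitrage exists)

Around SEK → CAD → USD → SEK: 1 ÷ 7.9230 × 0.74959 ÷ 0.092409 = 1.023811
Product > 1; profitable direction is SEK → CAD → USD → SEK.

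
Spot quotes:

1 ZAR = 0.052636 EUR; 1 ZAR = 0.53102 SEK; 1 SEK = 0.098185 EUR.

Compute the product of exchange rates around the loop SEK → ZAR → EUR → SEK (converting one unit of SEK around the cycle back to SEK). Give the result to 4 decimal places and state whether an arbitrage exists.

1.0095 (arbitrage exists)

Around SEK → ZAR → EUR → SEK: 1 ÷ 0.53102 × 0.052636 ÷ 0.098185 = 1.009548
Product > 1; profitable direction is SEK → ZAR → EUR → SEK.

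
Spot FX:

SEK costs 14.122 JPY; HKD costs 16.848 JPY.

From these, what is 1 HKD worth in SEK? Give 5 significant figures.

HKD/SEK = 1.1930

1 HKD × 16.848 = 16.848 JPY
16.848 JPY ÷ 14.122 = 1.19303 SEK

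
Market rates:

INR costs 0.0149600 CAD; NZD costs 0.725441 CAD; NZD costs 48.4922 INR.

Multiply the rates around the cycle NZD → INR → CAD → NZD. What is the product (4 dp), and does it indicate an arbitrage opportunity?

Around NZD → INR → CAD → NZD: 1 × 48.4922 × 0.0149600 ÷ 0.725441 = 1.000003
Product ≈ 1 (deviation 0.000%, within rounding noise).

1.0000 (no arbitrage)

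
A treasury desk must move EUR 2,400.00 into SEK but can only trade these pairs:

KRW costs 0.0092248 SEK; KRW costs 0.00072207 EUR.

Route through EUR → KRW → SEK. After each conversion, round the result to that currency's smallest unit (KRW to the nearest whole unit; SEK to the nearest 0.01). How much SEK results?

EUR 2,400.00 ÷ 0.00072207 = KRW 3,323,777
KRW 3,323,777 × 0.0092248 = SEK 30,661.18

SEK 30,661.18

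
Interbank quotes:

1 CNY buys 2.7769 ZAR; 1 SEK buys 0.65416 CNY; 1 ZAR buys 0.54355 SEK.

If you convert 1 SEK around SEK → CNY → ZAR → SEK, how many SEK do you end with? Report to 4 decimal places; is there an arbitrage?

Around SEK → CNY → ZAR → SEK: 1 × 0.65416 × 2.7769 × 0.54355 = 0.987379
Product < 1; profitable direction is SEK → ZAR → CNY → SEK.

0.9874 (arbitrage exists)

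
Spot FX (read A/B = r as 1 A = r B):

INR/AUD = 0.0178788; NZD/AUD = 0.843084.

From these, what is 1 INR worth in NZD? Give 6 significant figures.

INR/NZD = 0.0212064

1 INR × 0.0178788 = 0.0178788 AUD
0.0178788 AUD ÷ 0.843084 = 0.0212064 NZD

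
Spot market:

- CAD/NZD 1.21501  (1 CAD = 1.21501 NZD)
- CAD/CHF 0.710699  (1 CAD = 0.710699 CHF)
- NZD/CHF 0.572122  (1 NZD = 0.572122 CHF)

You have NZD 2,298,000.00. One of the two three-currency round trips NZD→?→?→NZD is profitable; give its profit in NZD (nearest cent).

Profitable loop is NZD → CAD → CHF → NZD:
NZD 2,298,000.00 ÷ 1.21501 = CAD 1,891,342.46
CAD 1,891,342.46 × 0.710699 = CHF 1,344,175.19
CHF 1,344,175.19 ÷ 0.572122 = NZD 2,349,455.52
Profit = NZD 2,349,455.52 − NZD 2,298,000.00

Profit: NZD 51,455.52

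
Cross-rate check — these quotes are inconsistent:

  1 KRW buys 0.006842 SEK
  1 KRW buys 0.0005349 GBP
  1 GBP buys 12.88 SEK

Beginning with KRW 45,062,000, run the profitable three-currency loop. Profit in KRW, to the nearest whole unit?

Profitable loop is KRW → GBP → SEK → KRW:
KRW 45,062,000 × 0.0005349 = GBP 24,103.66
GBP 24,103.66 × 12.88 = SEK 310,455.19
SEK 310,455.19 ÷ 0.006842 = KRW 45,374,918
Profit = KRW 45,374,918 − KRW 45,062,000

Profit: KRW 312,918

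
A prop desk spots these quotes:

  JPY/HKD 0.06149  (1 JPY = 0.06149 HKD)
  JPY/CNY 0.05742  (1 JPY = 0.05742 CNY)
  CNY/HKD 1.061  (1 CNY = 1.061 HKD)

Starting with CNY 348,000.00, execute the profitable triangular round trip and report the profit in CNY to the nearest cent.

Profit: CNY 3,240.97

Profitable loop is CNY → JPY → HKD → CNY:
CNY 348,000.00 ÷ 0.05742 = JPY 6,060,606
JPY 6,060,606 × 0.06149 = HKD 372,666.67
HKD 372,666.67 ÷ 1.061 = CNY 351,240.97
Profit = CNY 351,240.97 − CNY 348,000.00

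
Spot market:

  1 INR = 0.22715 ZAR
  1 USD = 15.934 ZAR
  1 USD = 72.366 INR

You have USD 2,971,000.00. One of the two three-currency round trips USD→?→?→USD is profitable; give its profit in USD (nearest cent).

Profit: USD 93,962.38

Profitable loop is USD → INR → ZAR → USD:
USD 2,971,000.00 × 72.366 = INR 214,999,386.00
INR 214,999,386.00 × 0.22715 = ZAR 48,837,110.53
ZAR 48,837,110.53 ÷ 15.934 = USD 3,064,962.38
Profit = USD 3,064,962.38 − USD 2,971,000.00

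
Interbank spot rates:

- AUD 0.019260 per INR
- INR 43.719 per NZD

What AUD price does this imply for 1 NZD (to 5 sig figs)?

1 NZD × 43.719 = 43.719 INR
43.719 INR × 0.019260 = 0.842028 AUD

NZD/AUD = 0.84203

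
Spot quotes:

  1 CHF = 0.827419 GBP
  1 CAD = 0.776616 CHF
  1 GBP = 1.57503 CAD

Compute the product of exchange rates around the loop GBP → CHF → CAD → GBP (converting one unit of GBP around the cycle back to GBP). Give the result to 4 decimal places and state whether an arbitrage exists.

Around GBP → CHF → CAD → GBP: 1 ÷ 0.827419 ÷ 0.776616 ÷ 1.57503 = 0.988051
Product < 1; profitable direction is GBP → CAD → CHF → GBP.

0.9881 (arbitrage exists)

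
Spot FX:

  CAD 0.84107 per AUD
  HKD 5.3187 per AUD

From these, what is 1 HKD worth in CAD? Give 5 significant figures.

HKD/CAD = 0.15813

1 HKD ÷ 5.3187 = 0.188016 AUD
0.188016 AUD × 0.84107 = 0.158135 CAD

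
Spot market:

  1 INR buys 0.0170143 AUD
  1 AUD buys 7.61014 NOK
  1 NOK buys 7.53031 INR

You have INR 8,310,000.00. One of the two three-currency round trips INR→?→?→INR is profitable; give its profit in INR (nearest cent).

Profit: INR 212,783.10

Profitable loop is INR → NOK → AUD → INR:
INR 8,310,000.00 ÷ 7.53031 = NOK 1,103,540.23
NOK 1,103,540.23 ÷ 7.61014 = AUD 145,009.19
AUD 145,009.19 ÷ 0.0170143 = INR 8,522,783.10
Profit = INR 8,522,783.10 − INR 8,310,000.00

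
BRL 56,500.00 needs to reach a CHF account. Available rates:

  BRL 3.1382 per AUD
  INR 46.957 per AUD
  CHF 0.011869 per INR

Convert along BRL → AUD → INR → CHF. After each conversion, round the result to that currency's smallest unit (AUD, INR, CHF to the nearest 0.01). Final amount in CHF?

BRL 56,500.00 ÷ 3.1382 = AUD 18,003.95
AUD 18,003.95 × 46.957 = INR 845,411.48
INR 845,411.48 × 0.011869 = CHF 10,034.19

CHF 10,034.19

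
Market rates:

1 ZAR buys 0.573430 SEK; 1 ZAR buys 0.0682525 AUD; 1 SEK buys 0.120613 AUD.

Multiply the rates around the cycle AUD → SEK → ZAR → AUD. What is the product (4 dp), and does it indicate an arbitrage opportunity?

Around AUD → SEK → ZAR → AUD: 1 ÷ 0.120613 ÷ 0.573430 × 0.0682525 = 0.986834
Product < 1; profitable direction is AUD → ZAR → SEK → AUD.

0.9868 (arbitrage exists)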